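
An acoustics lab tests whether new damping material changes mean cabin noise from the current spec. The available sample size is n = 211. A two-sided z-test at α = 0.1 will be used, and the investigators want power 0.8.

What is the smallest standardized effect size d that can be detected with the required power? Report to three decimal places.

Need Φ(δ − 1.645) = 0.8, so δ = 1.645 + 0.842 = 2.486.
(The second rejection-region term Φ(−δ − z_{α/2}) is negligible and dropped.)
δ = d·√n ⇒ d = δ/√n = 2.486/√211 = 0.1712.

d ≈ 0.171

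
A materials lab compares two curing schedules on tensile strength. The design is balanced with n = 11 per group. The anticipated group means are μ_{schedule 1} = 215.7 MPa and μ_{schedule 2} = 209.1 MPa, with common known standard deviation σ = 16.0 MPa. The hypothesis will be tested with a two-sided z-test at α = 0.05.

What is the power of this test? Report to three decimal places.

Standardized effect: d = |μ_{schedule 1} − μ_{schedule 2}| / σ = |215.7 − 209.1| / 16.0 = 0.4125
Noncentrality parameter: δ = d·√(n/2) = 0.4125 × √(11/2) = 0.9674
Two-sided α = 0.05 → critical value z_{0.025} = 1.960.
Power = Φ(δ − 1.960) + Φ(−δ − 1.960) = Φ(-0.993) + Φ(-2.927) = 0.1605 + 0.0017 = 0.1622.

Power ≈ 0.162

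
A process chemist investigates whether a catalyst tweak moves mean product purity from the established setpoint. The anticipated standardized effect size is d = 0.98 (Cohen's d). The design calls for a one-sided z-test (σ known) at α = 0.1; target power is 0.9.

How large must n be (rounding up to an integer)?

n = 7

For power 0.9 need Φ(δ − z_{0.1}) = 0.9, so δ = z_{0.1} + z_{0.10} = 1.282 + 1.282 = 2.563.
δ = d·√n ⇒ n = (δ/d)² = (2.563 / 0.98)² = 6.84.
Round up to the next whole unit.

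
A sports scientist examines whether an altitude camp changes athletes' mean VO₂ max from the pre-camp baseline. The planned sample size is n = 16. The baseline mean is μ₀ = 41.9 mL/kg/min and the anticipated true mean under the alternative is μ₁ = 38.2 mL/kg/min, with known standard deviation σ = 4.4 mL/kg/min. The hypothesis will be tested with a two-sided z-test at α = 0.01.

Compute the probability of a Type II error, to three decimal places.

β ≈ 0.215

Standardized effect: d = |μ₁ − μ₀| / σ = |38.2 − 41.9| / 4.4 = 0.8409
Noncentrality parameter: δ = d·√n = 0.8409 × √16 = 3.3636
Critical value for a two-sided test at α = 0.01: z_{α/2} = 2.576.
Power = Φ(δ − 2.576) + Φ(−δ − 2.576) = Φ(0.788) + Φ(-5.939) = 0.7846 + 0.0000 = 0.7846.
Type II error: β = 1 − power = 1 − 0.7846 = 0.2154.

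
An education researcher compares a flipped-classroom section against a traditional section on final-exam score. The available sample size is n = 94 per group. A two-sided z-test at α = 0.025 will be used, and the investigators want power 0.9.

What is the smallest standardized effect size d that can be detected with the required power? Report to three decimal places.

d ≈ 0.514

Required noncentrality: δ = z_{0.0125} + z_{0.10} = 2.241 + 1.282 = 3.523.
(Lower-tail contribution to power is negligible for δ > 0.)
δ = d·√(n/2) ⇒ d = δ/√(n/2) = 3.523/√(94/2) = 0.5139.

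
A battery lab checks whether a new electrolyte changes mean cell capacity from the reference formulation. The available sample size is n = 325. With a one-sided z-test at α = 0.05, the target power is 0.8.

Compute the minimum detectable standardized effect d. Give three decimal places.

d ≈ 0.138

Required noncentrality: δ = z_{0.05} + z_{0.20} = 1.645 + 0.842 = 2.486.
δ = d·√n ⇒ d = δ/√n = 2.486/√325 = 0.1379.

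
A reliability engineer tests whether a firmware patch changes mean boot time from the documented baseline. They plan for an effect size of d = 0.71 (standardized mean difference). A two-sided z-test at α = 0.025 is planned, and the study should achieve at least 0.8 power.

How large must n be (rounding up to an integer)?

For power 0.8 need Φ(δ − z_{0.0125}) = 0.8, so δ = z_{0.0125} + z_{0.20} = 2.241 + 0.842 = 3.083.
(For δ > 0 the lower-tail rejection region contributes negligibly to power, so the one-term inversion is standard.)
δ = d·√n ⇒ n = (δ/d)² = (3.083 / 0.71)² = 18.86.
Rounding up, n = 19.

n = 19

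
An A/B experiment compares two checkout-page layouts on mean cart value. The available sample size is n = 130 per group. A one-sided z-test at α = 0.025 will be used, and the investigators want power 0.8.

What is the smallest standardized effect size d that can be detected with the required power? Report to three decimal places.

Need Φ(δ − 1.960) = 0.8, so δ = 1.960 + 0.842 = 2.802.
δ = d·√(n/2) ⇒ d = δ/√(n/2) = 2.802/√(130/2) = 0.3475.

d ≈ 0.347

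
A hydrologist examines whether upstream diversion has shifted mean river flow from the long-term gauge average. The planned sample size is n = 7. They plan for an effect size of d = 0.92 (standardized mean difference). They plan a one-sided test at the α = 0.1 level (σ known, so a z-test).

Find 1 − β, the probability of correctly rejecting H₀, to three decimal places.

Power ≈ 0.875

Noncentrality parameter: δ = d·√n = 0.92 × √7 = 2.4341
One-sided α = 0.1 → critical value z_{0.1} = 1.282.
Power = Φ(δ − 1.282) = Φ(1.153) = 0.8755.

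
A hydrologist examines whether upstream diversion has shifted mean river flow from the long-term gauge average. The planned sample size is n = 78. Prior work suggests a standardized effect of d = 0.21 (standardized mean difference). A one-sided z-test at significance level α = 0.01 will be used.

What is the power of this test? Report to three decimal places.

Power ≈ 0.319

Noncentrality parameter: δ = d·√n = 0.21 × √78 = 1.8547
One-sided α = 0.01 → critical value z_{0.01} = 2.326.
Power = P(Z > 2.326 − δ) = Φ(-0.472) = 0.3186.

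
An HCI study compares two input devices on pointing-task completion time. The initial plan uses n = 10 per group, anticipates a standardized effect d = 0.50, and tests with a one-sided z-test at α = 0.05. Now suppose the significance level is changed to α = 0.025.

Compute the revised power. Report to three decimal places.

δ = d·√(n/2) = 0.50 × √(10/2) = 1.1180 (unchanged). New critical value: z_{0.025} = 1.960.
Revised power = P(Z > 1.960 − δ) = Φ(-0.842) = 0.1999.

Power ≈ 0.200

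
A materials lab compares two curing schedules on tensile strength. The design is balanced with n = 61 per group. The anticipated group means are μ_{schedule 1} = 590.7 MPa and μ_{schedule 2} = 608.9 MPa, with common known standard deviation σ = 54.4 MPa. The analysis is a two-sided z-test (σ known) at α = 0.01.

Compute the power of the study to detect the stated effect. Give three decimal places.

Standardized effect: d = |μ_{schedule 1} − μ_{schedule 2}| / σ = |590.7 − 608.9| / 54.4 = 0.3346
Noncentrality parameter: λ = d·√(n/2) = 0.3346 × √(61/2) = 1.8477
Two-sided α = 0.01 → critical value z_{0.005} = 2.576.
Power = Φ(λ − 2.576) + Φ(−λ − 2.576) = Φ(-0.728) + Φ(-4.423) = 0.2333 + 0.0000 = 0.2333.

Power ≈ 0.233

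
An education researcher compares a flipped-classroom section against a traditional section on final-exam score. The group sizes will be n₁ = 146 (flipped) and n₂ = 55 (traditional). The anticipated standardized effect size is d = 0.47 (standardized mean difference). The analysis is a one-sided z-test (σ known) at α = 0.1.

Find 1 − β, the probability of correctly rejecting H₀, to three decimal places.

Power ≈ 0.954

Noncentrality parameter: δ = d / √(1/n₁ + 1/n₂) = 0.47 / √(1/146 + 1/55) = 2.9707
One-sided α = 0.1 → critical value z_{0.1} = 1.282.
Power = P(Z > 1.282 − δ) = Φ(1.689) = 0.9544.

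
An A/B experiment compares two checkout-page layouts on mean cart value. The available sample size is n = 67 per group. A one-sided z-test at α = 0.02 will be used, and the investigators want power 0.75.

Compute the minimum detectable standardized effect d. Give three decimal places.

Need Φ(δ − 2.054) = 0.75, so δ = 2.054 + 0.674 = 2.728.
δ = d·√(n/2) ⇒ d = δ/√(n/2) = 2.728/√(67/2) = 0.4714.

d ≈ 0.471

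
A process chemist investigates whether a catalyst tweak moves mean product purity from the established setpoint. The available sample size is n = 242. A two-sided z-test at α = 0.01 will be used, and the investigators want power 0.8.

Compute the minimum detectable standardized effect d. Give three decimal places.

Need Φ(δ − 2.576) = 0.8, so δ = 2.576 + 0.842 = 3.417.
(Lower-tail contribution to power is negligible for δ > 0.)
δ = d·√n ⇒ d = δ/√n = 3.417/√242 = 0.2197.

d ≈ 0.220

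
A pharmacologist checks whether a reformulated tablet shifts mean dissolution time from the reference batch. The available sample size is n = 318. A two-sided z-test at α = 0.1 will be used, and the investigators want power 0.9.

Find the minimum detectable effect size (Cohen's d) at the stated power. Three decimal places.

Need Φ(δ − 1.645) = 0.9, so δ = 1.645 + 1.282 = 2.926.
(The second rejection-region term Φ(−δ − z_{α/2}) is negligible and dropped.)
δ = d·√n ⇒ d = δ/√n = 2.926/√318 = 0.1641.

d ≈ 0.164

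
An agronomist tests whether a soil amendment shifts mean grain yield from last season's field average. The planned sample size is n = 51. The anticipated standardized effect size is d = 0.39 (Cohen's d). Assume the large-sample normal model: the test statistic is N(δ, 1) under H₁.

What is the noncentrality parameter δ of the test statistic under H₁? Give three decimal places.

δ = d·√n = 0.39 × √51 = 2.7852

δ ≈ 2.785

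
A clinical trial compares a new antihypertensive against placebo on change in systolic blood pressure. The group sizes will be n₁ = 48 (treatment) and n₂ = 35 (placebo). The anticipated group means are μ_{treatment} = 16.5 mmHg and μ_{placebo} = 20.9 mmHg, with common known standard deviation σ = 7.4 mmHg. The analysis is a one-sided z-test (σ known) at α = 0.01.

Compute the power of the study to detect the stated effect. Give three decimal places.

Power ≈ 0.636

Standardized effect: d = |μ_{treatment} − μ_{placebo}| / σ = |16.5 − 20.9| / 7.4 = 0.5946
Noncentrality parameter: δ = d / √(1/n₁ + 1/n₂) = 0.5946 / √(1/48 + 1/35) = 2.6751
Critical value for a one-sided test at α = 0.01: z_α = 2.326.
Power = P(Z > 2.326 − δ) = Φ(0.349) = 0.6364.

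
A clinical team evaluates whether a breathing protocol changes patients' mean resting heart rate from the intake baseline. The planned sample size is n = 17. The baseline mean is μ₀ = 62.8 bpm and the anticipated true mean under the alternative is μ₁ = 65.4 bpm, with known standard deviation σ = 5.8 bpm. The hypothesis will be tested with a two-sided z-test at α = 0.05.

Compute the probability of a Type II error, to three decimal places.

Standardized effect: d = |μ₁ − μ₀| / σ = |65.4 − 62.8| / 5.8 = 0.4483
Noncentrality parameter: δ = d·√n = 0.4483 × √17 = 1.8483
Two-sided α = 0.05 → critical value z_{0.025} = 1.960.
Power = Φ(δ − 1.960) + Φ(−δ − 1.960) = Φ(-0.112) + Φ(-3.808) = 0.4555 + 0.0001 = 0.4556.
Type II error: β = 1 − power = 1 − 0.4556 = 0.5444.

β ≈ 0.544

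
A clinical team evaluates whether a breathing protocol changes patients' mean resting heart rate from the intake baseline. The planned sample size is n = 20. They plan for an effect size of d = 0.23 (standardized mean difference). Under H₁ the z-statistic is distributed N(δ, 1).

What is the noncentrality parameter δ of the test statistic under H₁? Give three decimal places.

The noncentrality parameter scales effect size by the design's sample-size factor: δ = d·√n = 0.23 × √20 = 1.0286

δ ≈ 1.029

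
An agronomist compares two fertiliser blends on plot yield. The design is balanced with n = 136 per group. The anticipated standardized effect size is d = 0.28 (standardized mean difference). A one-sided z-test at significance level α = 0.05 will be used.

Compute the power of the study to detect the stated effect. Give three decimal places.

Noncentrality parameter: λ = d·√(n/2) = 0.28 × √(136/2) = 2.3089
Critical value for a one-sided test at α = 0.05: z_α = 1.645.
Power = Φ(λ − 1.645) = Φ(0.664) = 0.7467.

Power ≈ 0.747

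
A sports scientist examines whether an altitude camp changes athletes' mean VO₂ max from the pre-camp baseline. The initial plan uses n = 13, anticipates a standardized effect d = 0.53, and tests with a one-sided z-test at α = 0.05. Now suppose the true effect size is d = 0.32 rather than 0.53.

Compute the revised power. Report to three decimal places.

Power ≈ 0.312

With d = 0.32: δ = d·√n = 0.32 × √13 = 1.1538. Critical value z_{0.05} = 1.645.
Revised power = P(Z > 1.645 − δ) = Φ(-0.491) = 0.3117.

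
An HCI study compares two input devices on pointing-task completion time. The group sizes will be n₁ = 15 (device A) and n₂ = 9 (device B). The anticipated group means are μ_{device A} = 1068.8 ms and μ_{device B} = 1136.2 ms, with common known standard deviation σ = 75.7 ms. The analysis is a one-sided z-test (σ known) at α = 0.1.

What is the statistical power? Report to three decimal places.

Power ≈ 0.797

Standardized effect: d = |μ_{device A} − μ_{device B}| / σ = |1068.8 − 1136.2| / 75.7 = 0.8904
Noncentrality parameter: δ = d / √(1/n₁ + 1/n₂) = 0.8904 / √(1/15 + 1/9) = 2.1117
One-sided α = 0.1 → critical value z_{0.1} = 1.282.
Power = P(Z > 1.282 − δ) = Φ(0.830) = 0.7968.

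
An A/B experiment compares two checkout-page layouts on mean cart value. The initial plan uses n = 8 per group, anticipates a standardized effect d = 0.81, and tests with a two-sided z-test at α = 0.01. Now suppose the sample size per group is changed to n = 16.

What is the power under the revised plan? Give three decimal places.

With n = 16 per group: δ = d·√(n/2) = 0.81 × √(16/2) = 2.2910. Critical value z_{0.005} = 2.576.
Revised power = Φ(δ − 2.576) + Φ(−δ − 2.576) = Φ(-0.285) + Φ(-4.867) = 0.3879 + 0.0000 = 0.3879.

Power ≈ 0.388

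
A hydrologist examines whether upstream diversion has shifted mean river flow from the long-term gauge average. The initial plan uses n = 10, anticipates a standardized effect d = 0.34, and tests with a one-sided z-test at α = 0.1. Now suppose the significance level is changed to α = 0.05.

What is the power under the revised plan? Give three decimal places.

Power ≈ 0.284

δ = d·√n = 0.34 × √10 = 1.0752 (unchanged). New critical value: z_{0.05} = 1.645.
Revised power = P(Z > 1.645 − δ) = Φ(-0.570) = 0.2844.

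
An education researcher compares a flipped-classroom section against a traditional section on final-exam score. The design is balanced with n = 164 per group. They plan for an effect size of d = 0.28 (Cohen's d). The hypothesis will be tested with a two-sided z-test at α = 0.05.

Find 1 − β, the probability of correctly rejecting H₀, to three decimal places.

Noncentrality parameter: λ = d·√(n/2) = 0.28 × √(164/2) = 2.5355
Two-sided α = 0.05 → critical value z_{0.025} = 1.960.
Power = Φ(λ − 1.960) + Φ(−λ − 1.960) = Φ(0.576) + Φ(-4.495) = 0.7175 + 0.0000 = 0.7175.

Power ≈ 0.718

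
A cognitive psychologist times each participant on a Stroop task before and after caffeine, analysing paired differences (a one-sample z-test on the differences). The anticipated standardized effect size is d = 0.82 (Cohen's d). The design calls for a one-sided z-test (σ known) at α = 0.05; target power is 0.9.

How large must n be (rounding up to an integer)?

n = 13

For power 0.9 need Φ(δ − z_{0.05}) = 0.9, so δ = z_{0.05} + z_{0.10} = 1.645 + 1.282 = 2.926.
δ = d·√n ⇒ n = (δ/d)² = (2.926 / 0.82)² = 12.74.
Round up to the next whole unit.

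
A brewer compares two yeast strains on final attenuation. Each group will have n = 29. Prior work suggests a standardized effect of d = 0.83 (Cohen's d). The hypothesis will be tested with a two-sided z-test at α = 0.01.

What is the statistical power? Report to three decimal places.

Noncentrality parameter: δ = d·√(n/2) = 0.83 × √(29/2) = 3.1605
Two-sided α = 0.01 → critical value z_{0.005} = 2.576.
Power = Φ(δ − 2.576) + Φ(−δ − 2.576) = Φ(0.585) + Φ(-5.736) = 0.7206 + 0.0000 = 0.7206.

Power ≈ 0.721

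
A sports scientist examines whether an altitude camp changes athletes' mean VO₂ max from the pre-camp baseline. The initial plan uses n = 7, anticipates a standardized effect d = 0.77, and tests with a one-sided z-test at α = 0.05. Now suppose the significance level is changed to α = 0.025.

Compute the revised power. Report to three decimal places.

Power ≈ 0.531

δ = d·√n = 0.77 × √7 = 2.0372 (unchanged). New critical value: z_{0.025} = 1.960.
Revised power = Φ(δ − 1.960) = Φ(0.077) = 0.5308.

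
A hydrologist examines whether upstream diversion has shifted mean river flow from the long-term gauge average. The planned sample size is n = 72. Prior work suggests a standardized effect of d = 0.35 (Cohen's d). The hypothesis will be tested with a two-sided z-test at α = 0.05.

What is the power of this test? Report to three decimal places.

Noncentrality parameter: δ = d·√n = 0.35 × √72 = 2.9698
Critical value for a two-sided test at α = 0.05: z_{α/2} = 1.960.
Power = Φ(δ − 1.960) + Φ(−δ − 1.960) = Φ(1.010) + Φ(-4.930) = 0.8437 + 0.0000 = 0.8437.

Power ≈ 0.844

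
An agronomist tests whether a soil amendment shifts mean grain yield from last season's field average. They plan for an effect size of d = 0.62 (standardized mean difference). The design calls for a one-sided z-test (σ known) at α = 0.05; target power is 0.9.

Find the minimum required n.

n = 23

For power 0.9 need Φ(δ − z_{0.05}) = 0.9, so δ = z_{0.05} + z_{0.10} = 1.645 + 1.282 = 2.926.
δ = d·√n ⇒ n = (δ/d)² = (2.926 / 0.62)² = 22.28.
Round up to the next whole unit.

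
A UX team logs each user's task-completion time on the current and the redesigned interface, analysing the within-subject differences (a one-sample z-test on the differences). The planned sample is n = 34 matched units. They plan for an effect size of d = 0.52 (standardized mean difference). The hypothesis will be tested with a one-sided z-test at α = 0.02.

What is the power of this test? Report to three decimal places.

Noncentrality parameter: δ = d·√n = 0.52 × √34 = 3.0321
Critical value for a one-sided test at α = 0.02: z_α = 2.054.
Power = P(Z > 2.054 − δ) = Φ(0.978) = 0.8360.

Power ≈ 0.836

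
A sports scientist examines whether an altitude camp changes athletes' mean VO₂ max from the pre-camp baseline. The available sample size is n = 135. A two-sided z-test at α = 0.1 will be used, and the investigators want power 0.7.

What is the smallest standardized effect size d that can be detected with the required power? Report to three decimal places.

d ≈ 0.187

Required noncentrality: δ = z_{0.05} + z_{0.30} = 1.645 + 0.524 = 2.169.
(The second rejection-region term Φ(−δ − z_{α/2}) is negligible and dropped.)
δ = d·√n ⇒ d = δ/√n = 2.169/√135 = 0.1867.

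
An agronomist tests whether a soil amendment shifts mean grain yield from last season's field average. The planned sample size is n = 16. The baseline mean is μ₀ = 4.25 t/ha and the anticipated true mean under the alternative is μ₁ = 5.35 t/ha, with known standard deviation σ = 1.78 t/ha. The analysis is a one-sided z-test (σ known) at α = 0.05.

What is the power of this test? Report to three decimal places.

Standardized effect: d = |μ₁ − μ₀| / σ = |5.35 − 4.25| / 1.78 = 0.6180
Noncentrality parameter: δ = d·√n = 0.6180 × √16 = 2.4719
Critical value for a one-sided test at α = 0.05: z_α = 1.645.
Power = Φ(δ − 1.645) = Φ(0.827) = 0.7959.

Power ≈ 0.796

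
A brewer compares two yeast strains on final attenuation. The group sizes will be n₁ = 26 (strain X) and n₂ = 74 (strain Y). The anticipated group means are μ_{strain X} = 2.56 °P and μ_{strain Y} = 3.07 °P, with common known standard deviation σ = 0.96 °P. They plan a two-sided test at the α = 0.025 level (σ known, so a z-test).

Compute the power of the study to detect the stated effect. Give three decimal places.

Standardized effect: d = |μ_{strain X} − μ_{strain Y}| / σ = |2.56 − 3.07| / 0.96 = 0.5312
Noncentrality parameter: δ = d / √(1/n₁ + 1/n₂) = 0.5312 / √(1/26 + 1/74) = 2.3302
Two-sided α = 0.025 → critical value z_{0.0125} = 2.241.
Power = Φ(δ − 2.241) + Φ(−δ − 2.241) = Φ(0.089) + Φ(-4.572) = 0.5354 + 0.0000 = 0.5354.

Power ≈ 0.535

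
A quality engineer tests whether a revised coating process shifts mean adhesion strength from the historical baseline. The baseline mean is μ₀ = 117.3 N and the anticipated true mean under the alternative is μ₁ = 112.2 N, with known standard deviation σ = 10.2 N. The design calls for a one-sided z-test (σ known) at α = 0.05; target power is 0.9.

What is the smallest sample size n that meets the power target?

Standardized effect: d = |μ₁ − μ₀| / σ = |112.2 − 117.3| / 10.2 = 0.5000
Set Φ(δ − 1.645) = 0.9; then δ − 1.645 = Φ⁻¹(0.9) = 1.282, giving δ = 2.926.
δ = d·√n ⇒ n = (δ/d)² = (2.926 / 0.5000)² = 34.26.
Round up to the next whole unit.

n = 35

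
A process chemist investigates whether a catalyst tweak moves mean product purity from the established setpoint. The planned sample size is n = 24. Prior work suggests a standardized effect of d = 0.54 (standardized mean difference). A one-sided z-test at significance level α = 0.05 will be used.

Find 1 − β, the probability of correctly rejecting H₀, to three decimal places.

Power ≈ 0.841

Noncentrality parameter: δ = d·√n = 0.54 × √24 = 2.6454
Critical value for a one-sided test at α = 0.05: z_α = 1.645.
Power = Φ(δ − 1.645) = Φ(1.001) = 0.8415.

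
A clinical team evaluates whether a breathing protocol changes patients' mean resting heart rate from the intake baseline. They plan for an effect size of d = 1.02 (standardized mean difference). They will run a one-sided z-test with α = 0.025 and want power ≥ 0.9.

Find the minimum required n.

Set Φ(δ − 1.960) = 0.9; then δ − 1.960 = Φ⁻¹(0.9) = 1.282, giving δ = 3.242.
δ = d·√n ⇒ n = (δ/d)² = (3.242 / 1.02)² = 10.10.
Round up to the next whole unit.

n = 11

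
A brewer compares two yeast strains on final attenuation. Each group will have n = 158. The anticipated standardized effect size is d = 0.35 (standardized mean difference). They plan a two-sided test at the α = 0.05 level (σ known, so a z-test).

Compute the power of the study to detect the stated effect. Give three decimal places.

Power ≈ 0.875

Noncentrality parameter: δ = d·√(n/2) = 0.35 × √(158/2) = 3.1109
Critical value for a two-sided test at α = 0.05: z_{α/2} = 1.960.
Power = Φ(δ − 1.960) + Φ(−δ − 1.960) = Φ(1.151) + Φ(-5.071) = 0.8751 + 0.0000 = 0.8751.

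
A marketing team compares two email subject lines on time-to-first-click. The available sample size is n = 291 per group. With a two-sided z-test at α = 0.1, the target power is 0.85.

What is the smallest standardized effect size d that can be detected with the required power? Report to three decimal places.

Required noncentrality: δ = z_{0.05} + z_{0.15} = 1.645 + 1.036 = 2.681.
(The second rejection-region term Φ(−δ − z_{α/2}) is negligible and dropped.)
δ = d·√(n/2) ⇒ d = δ/√(n/2) = 2.681/√(291/2) = 0.2223.

d ≈ 0.222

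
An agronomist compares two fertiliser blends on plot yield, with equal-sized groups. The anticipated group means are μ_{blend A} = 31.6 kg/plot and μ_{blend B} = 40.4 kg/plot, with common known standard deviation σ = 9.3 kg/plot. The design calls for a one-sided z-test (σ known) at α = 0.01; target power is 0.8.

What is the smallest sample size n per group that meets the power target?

n = 23 per group

Standardized effect: d = |μ_{blend A} − μ_{blend B}| / σ = |31.6 − 40.4| / 9.3 = 0.9462
Set Φ(δ − 2.326) = 0.8; then δ − 2.326 = Φ⁻¹(0.8) = 0.842, giving δ = 3.168.
δ = d·√(n/2) ⇒ n = 2(δ/d)² = 2 × (3.168 / 0.9462)² = 22.42.
Round up to the next whole unit.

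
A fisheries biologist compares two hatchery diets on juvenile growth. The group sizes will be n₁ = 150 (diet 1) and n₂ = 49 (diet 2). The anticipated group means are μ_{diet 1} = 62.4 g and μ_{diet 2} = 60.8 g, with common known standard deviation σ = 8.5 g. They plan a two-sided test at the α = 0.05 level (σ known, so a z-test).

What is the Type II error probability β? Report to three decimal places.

β ≈ 0.792

Standardized effect: d = |μ_{diet 1} − μ_{diet 2}| / σ = |62.4 − 60.8| / 8.5 = 0.1882
Noncentrality parameter: δ = d / √(1/n₁ + 1/n₂) = 0.1882 / √(1/150 + 1/49) = 1.1440
Two-sided α = 0.05 → critical value z_{0.025} = 1.960.
Power = Φ(δ − 1.960) + Φ(−δ − 1.960) = Φ(-0.816) + Φ(-3.104) = 0.2073 + 0.0010 = 0.2082.
Type II error: β = 1 − power = 1 − 0.2082 = 0.7918.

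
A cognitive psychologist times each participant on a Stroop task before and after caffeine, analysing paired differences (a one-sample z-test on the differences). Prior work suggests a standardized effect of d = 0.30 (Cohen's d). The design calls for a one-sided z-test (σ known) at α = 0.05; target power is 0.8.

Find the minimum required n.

For power 0.8 need Φ(δ − z_{0.05}) = 0.8, so δ = z_{0.05} + z_{0.20} = 1.645 + 0.842 = 2.486.
δ = d·√n ⇒ n = (δ/d)² = (2.486 / 0.30)² = 68.70.
Rounding up, n = 69.

n = 69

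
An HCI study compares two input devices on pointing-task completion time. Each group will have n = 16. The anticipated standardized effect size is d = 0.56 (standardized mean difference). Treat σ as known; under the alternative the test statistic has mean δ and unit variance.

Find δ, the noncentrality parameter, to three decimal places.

δ ≈ 1.584

δ = d·√(n/2) = 0.56 × √(16/2) = 1.5839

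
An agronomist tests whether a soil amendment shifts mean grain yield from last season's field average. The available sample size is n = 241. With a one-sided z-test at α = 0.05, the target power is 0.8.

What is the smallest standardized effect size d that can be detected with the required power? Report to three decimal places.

Required noncentrality: δ = z_{0.05} + z_{0.20} = 1.645 + 0.842 = 2.486.
δ = d·√n ⇒ d = δ/√n = 2.486/√241 = 0.1602.

d ≈ 0.160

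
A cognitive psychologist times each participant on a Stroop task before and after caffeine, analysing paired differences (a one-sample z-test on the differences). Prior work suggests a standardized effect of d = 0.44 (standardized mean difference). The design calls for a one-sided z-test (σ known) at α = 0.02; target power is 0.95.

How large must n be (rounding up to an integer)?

n = 71

Set Φ(δ − 2.054) = 0.95; then δ − 2.054 = Φ⁻¹(0.95) = 1.645, giving δ = 3.699.
δ = d·√n ⇒ n = (δ/d)² = (3.699 / 0.44)² = 70.66.
Round up to the next whole unit.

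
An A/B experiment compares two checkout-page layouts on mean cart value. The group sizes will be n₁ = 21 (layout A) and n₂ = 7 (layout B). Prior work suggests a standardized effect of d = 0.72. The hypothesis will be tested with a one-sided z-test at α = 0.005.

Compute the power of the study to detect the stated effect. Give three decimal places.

Noncentrality parameter: δ = d / √(1/n₁ + 1/n₂) = 0.72 / √(1/21 + 1/7) = 1.6497
Critical value for a one-sided test at α = 0.005: z_α = 2.576.
Power = P(Z > 2.576 − δ) = Φ(-0.926) = 0.1772.

Power ≈ 0.177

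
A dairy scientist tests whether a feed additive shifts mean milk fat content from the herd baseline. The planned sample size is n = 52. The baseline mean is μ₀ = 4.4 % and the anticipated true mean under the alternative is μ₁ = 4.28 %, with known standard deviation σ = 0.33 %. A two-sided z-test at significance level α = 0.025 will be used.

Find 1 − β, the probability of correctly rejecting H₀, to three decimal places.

Power ≈ 0.648

Standardized effect: d = |μ₁ − μ₀| / σ = |4.28 − 4.4| / 0.33 = 0.3636
Noncentrality parameter: δ = d·√n = 0.3636 × √52 = 2.6222
Critical value for a two-sided test at α = 0.025: z_{α/2} = 2.241.
Power = Φ(δ − 2.241) + Φ(−δ − 2.241) = Φ(0.381) + Φ(-4.864) = 0.6483 + 0.0000 = 0.6483.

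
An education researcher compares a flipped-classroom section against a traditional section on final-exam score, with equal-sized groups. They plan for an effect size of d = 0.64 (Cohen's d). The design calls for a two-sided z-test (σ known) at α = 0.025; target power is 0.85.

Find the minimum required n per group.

Set Φ(δ − 2.241) = 0.85; then δ − 2.241 = Φ⁻¹(0.85) = 1.036, giving δ = 3.278.
(The Φ(−δ − z_{α/2}) term is vanishingly small for δ > 0 and is dropped in the standard sample-size formula.)
δ = d·√(n/2) ⇒ n = 2(δ/d)² = 2 × (3.278 / 0.64)² = 52.46.
Round up to the next whole unit.

n = 53 per group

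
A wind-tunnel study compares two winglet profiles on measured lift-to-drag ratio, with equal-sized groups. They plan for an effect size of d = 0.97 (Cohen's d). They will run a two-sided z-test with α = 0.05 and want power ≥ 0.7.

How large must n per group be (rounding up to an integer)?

Set Φ(δ − 1.960) = 0.7; then δ − 1.960 = Φ⁻¹(0.7) = 0.524, giving δ = 2.484.
(For δ > 0 the lower-tail rejection region contributes negligibly to power, so the one-term inversion is standard.)
δ = d·√(n/2) ⇒ n = 2(δ/d)² = 2 × (2.484 / 0.97)² = 13.12.
Rounding up, n = 14 per group.

n = 14 per group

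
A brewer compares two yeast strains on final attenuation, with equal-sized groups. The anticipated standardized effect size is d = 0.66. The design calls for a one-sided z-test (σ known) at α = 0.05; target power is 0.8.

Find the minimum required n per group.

For power 0.8 need Φ(δ − z_{0.05}) = 0.8, so δ = z_{0.05} + z_{0.20} = 1.645 + 0.842 = 2.486.
δ = d·√(n/2) ⇒ n = 2(δ/d)² = 2 × (2.486 / 0.66)² = 28.39.
Rounding up, n = 29 per group.

n = 29 per group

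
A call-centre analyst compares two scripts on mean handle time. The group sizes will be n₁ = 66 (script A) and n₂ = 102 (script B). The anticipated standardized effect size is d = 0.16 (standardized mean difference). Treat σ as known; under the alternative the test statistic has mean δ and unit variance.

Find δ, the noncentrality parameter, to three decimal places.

δ ≈ 1.013

δ = d / √(1/n₁ + 1/n₂) = 0.16 / √(1/66 + 1/102) = 1.0128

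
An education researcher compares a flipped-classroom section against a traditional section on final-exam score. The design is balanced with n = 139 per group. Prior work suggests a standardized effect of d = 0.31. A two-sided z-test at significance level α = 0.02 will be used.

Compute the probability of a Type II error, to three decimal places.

β ≈ 0.398

Noncentrality parameter: δ = d·√(n/2) = 0.31 × √(139/2) = 2.5844
Critical value for a two-sided test at α = 0.02: z_{α/2} = 2.326.
Power = Φ(δ − 2.326) + Φ(−δ − 2.326) = Φ(0.258) + Φ(-4.911) = 0.6018 + 0.0000 = 0.6018.
Type II error: β = 1 − power = 1 − 0.6018 = 0.3982.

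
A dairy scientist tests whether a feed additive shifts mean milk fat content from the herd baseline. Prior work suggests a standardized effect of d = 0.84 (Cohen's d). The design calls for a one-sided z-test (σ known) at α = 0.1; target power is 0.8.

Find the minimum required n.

Set Φ(δ − 1.282) = 0.8; then δ − 1.282 = Φ⁻¹(0.8) = 0.842, giving δ = 2.123.
δ = d·√n ⇒ n = (δ/d)² = (2.123 / 0.84)² = 6.39.
Rounding up, n = 7.

n = 7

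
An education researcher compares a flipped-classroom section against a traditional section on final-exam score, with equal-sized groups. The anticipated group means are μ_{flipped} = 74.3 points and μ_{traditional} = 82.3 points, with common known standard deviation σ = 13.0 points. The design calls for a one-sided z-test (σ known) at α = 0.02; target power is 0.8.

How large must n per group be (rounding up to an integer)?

Standardized effect: d = |μ_{flipped} − μ_{traditional}| / σ = |74.3 − 82.3| / 13.0 = 0.6154
Set Φ(δ − 2.054) = 0.8; then δ − 2.054 = Φ⁻¹(0.8) = 0.842, giving δ = 2.895.
δ = d·√(n/2) ⇒ n = 2(δ/d)² = 2 × (2.895 / 0.6154)² = 44.27.
Round up to the next whole unit.

n = 45 per group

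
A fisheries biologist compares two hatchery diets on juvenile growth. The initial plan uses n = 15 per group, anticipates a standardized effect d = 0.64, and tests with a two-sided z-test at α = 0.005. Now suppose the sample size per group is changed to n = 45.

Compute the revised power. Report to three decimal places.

Power ≈ 0.590

With n = 45 per group: δ = d·√(n/2) = 0.64 × √(45/2) = 3.0358. Critical value z_{0.0025} = 2.807.
Revised power = Φ(δ − 2.807) + Φ(−δ − 2.807) = Φ(0.229) + Φ(-5.843) = 0.5905 + 0.0000 = 0.5905.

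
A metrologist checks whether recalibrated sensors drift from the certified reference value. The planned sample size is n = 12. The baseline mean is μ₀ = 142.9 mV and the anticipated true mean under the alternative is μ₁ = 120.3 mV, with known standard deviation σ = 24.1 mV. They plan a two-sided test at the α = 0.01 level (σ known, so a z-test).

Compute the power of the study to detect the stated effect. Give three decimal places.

Power ≈ 0.749

Standardized effect: d = |μ₁ − μ₀| / σ = |120.3 − 142.9| / 24.1 = 0.9378
Noncentrality parameter: δ = d·√n = 0.9378 × √12 = 3.2485
Critical value for a two-sided test at α = 0.01: z_{α/2} = 2.576.
Power = Φ(δ − 2.576) + Φ(−δ − 2.576) = Φ(0.673) + Φ(-5.824) = 0.7494 + 0.0000 = 0.7494.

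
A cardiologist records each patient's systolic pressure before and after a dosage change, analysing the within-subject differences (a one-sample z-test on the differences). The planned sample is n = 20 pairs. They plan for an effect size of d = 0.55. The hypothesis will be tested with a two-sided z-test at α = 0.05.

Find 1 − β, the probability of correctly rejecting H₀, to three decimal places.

Noncentrality parameter: δ = d·√n = 0.55 × √20 = 2.4597
Critical value for a two-sided test at α = 0.05: z_{α/2} = 1.960.
Power = Φ(δ − 1.960) + Φ(−δ − 1.960) = Φ(0.500) + Φ(-4.420) = 0.6914 + 0.0000 = 0.6914.

Power ≈ 0.691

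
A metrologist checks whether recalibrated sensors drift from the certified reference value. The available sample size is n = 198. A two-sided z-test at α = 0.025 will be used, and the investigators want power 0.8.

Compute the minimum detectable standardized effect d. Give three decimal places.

Need Φ(δ − 2.241) = 0.8, so δ = 2.241 + 0.842 = 3.083.
(Lower-tail contribution to power is negligible for δ > 0.)
δ = d·√n ⇒ d = δ/√n = 3.083/√198 = 0.2191.

d ≈ 0.219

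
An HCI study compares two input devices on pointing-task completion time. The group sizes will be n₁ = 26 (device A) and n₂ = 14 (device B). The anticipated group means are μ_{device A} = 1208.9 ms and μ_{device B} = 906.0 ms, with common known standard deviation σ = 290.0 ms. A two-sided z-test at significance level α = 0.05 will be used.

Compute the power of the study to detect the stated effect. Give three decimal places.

Power ≈ 0.883

Standardized effect: d = |μ_{device A} − μ_{device B}| / σ = |1208.9 − 906.0| / 290.0 = 1.0445
Noncentrality parameter: δ = d / √(1/n₁ + 1/n₂) = 1.0445 / √(1/26 + 1/14) = 3.1508
Two-sided α = 0.05 → critical value z_{0.025} = 1.960.
Power = Φ(δ − 1.960) + Φ(−δ − 1.960) = Φ(1.191) + Φ(-5.111) = 0.8831 + 0.0000 = 0.8831.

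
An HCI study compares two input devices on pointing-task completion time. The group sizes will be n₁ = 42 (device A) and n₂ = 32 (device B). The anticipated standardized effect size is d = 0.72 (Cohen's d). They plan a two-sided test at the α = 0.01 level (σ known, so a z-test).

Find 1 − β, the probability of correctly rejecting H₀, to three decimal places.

Noncentrality parameter: δ = d / √(1/n₁ + 1/n₂) = 0.72 / √(1/42 + 1/32) = 3.0684
Critical value for a two-sided test at α = 0.01: z_{α/2} = 2.576.
Power = Φ(δ − 2.576) + Φ(−δ − 2.576) = Φ(0.493) + Φ(-5.644) = 0.6889 + 0.0000 = 0.6889.

Power ≈ 0.689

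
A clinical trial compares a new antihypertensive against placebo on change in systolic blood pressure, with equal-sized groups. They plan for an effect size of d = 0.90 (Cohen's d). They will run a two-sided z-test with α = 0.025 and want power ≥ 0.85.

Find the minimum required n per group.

For power 0.85 need Φ(δ − z_{0.0125}) = 0.85, so δ = z_{0.0125} + z_{0.15} = 2.241 + 1.036 = 3.278.
(For δ > 0 the lower-tail rejection region contributes negligibly to power, so the one-term inversion is standard.)
δ = d·√(n/2) ⇒ n = 2(δ/d)² = 2 × (3.278 / 0.90)² = 26.53.
Round up to the next whole unit.

n = 27 per group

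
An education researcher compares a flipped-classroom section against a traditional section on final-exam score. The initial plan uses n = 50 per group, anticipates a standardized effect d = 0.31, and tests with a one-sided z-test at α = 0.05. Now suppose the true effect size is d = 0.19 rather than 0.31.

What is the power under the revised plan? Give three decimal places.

With d = 0.19: δ = d·√(n/2) = 0.19 × √(50/2) = 0.9500. Critical value z_{0.05} = 1.645.
Revised power = P(Z > 1.645 − δ) = Φ(-0.695) = 0.2436.

Power ≈ 0.244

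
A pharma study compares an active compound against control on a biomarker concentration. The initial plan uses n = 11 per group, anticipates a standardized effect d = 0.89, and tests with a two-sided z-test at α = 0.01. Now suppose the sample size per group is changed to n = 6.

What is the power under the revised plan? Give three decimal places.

Power ≈ 0.151

With n = 6 per group: δ = d·√(n/2) = 0.89 × √(6/2) = 1.5415. Critical value z_{0.005} = 2.576.
Revised power = Φ(δ − 2.576) + Φ(−δ − 2.576) = Φ(-1.034) + Φ(-4.117) = 0.1505 + 0.0000 = 0.1505.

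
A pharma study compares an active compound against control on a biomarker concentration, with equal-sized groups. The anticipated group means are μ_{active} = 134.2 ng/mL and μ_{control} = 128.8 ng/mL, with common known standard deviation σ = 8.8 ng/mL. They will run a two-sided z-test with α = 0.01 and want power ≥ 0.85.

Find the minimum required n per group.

n = 70 per group

Standardized effect: d = |μ_{active} − μ_{control}| / σ = |134.2 − 128.8| / 8.8 = 0.6136
For power 0.85 need Φ(δ − z_{0.005}) = 0.85, so δ = z_{0.005} + z_{0.15} = 2.576 + 1.036 = 3.612.
(Ignoring the negligible lower-tail rejection probability gives the usual closed-form inversion.)
δ = d·√(n/2) ⇒ n = 2(δ/d)² = 2 × (3.612 / 0.6136)² = 69.31.
Rounding up, n = 70 per group.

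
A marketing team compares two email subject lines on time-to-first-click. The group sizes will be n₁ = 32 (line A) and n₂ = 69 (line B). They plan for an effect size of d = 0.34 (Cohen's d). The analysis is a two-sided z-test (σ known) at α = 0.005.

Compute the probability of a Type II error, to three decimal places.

β ≈ 0.888

Noncentrality parameter: δ = d / √(1/n₁ + 1/n₂) = 0.34 / √(1/32 + 1/69) = 1.5897
Two-sided α = 0.005 → critical value z_{0.0025} = 2.807.
Power = Φ(δ − 2.807) + Φ(−δ − 2.807) = Φ(-1.217) + Φ(-4.397) = 0.1117 + 0.0000 = 0.1117.
Type II error: β = 1 − power = 1 − 0.1117 = 0.8883.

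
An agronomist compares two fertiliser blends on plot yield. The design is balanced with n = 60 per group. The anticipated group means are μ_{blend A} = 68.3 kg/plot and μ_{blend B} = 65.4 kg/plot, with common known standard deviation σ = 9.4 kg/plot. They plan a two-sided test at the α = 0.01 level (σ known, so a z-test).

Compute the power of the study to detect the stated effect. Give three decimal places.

Standardized effect: d = |μ_{blend A} − μ_{blend B}| / σ = |68.3 − 65.4| / 9.4 = 0.3085
Noncentrality parameter: δ = d·√(n/2) = 0.3085 × √(60/2) = 1.6898
Two-sided α = 0.01 → critical value z_{0.005} = 2.576.
Power = Φ(δ − 2.576) + Φ(−δ − 2.576) = Φ(-0.886) + Φ(-4.266) = 0.1878 + 0.0000 = 0.1878.

Power ≈ 0.188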